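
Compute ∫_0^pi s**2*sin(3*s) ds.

Integrate by parts twice (u = s^2, dv = sin(3*s) ds).
An antiderivative is F(s) = -s**2*cos(3*s)/3 + 2*s*sin(3*s)/9 + 2*cos(3*s)/27.
Then F(pi) - F(0) = (-2/27 + pi**2/3) - (2/27) = -4/27 + pi**2/3.

-4/27 + pi**2/3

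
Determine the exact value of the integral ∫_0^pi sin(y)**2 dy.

Use the identity sin^2(y) = (1 - cos(2*y))/2.
An antiderivative is F(y) = y/2 - sin(2*y)/4.
Then F(pi) - F(0) = (pi/2) - (0) = pi/2.

pi/2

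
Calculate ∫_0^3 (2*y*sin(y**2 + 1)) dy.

cos(1) - cos(10)

Let u = y**2 + 1, so du = 2*y dy. When y = 0, u = 1; when y = 3, u = 10.
The integral becomes ∫ sin(u) du from 1 to 10, with antiderivative -cos(u).
Back in y: F(y) = -cos(y**2 + 1).
Then F(3) - F(0) = (-cos(10)) - (-cos(1)) = cos(1) - cos(10).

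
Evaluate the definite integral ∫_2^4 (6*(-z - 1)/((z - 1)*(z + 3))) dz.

Factor the denominator: z**2 + 2*z - 3 = (z + 3)(z - 1).
Partial fractions: 6*(-z - 1)/((z - 1)*(z + 3)) = -3/(z + 3) - 3/(z - 1).
An antiderivative is F(z) = -3*log(z - 1) - 3*log(z + 3).
Then F(4) - F(2) = (-3*log(7) - 3*log(3)) - (-3*log(5)) = -3*log(7) - 3*log(3) + 3*log(5).

-3*log(7) - 3*log(3) + 3*log(5)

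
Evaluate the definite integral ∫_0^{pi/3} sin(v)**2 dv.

Use the identity sin^2(v) = (1 - cos(2*v))/2.
An antiderivative is F(v) = v/2 - sin(2*v)/4.
Then F(pi/3) - F(0) = (-sqrt(3)/8 + pi/6) - (0) = -sqrt(3)/8 + pi/6.

-sqrt(3)/8 + pi/6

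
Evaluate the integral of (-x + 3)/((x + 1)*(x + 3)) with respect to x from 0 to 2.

-3*log(5) + 5*log(3)

Factor the denominator: x**2 + 4*x + 3 = (x + 3)(x + 1).
Partial fractions: (-x + 3)/((x + 1)*(x + 3)) = -3/(x + 3) + 2/(x + 1).
An antiderivative is F(x) = 2*log(x + 1) - 3*log(x + 3).
Then F(2) - F(0) = (-3*log(5) + 2*log(3)) - (-log(27)) = -3*log(5) + 5*log(3).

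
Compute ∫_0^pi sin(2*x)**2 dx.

pi/2

Use the identity sin^2(2*x) = (1 - cos(4*x))/2.
An antiderivative is F(x) = x/2 - sin(4*x)/8.
Then F(pi) - F(0) = (pi/2) - (0) = pi/2.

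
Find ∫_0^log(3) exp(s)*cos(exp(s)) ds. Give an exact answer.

-sin(1) + sin(3)

Let u = exp(s), so du = exp(s) ds. When s = 0, u = 1; when s = log(3), u = 3.
The integral becomes ∫ cos(u) du from 1 to 3, with antiderivative sin(u).
Back in s: F(s) = sin(exp(s)).
Then F(log(3)) - F(0) = (sin(3)) - (sin(1)) = -sin(1) + sin(3).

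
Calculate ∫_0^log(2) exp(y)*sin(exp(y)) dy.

Let u = exp(y), so du = exp(y) dy. When y = 0, u = 1; when y = log(2), u = 2.
The integral becomes ∫ sin(u) du from 1 to 2, with antiderivative -cos(u).
Back in y: F(y) = -cos(exp(y)).
Then F(log(2)) - F(0) = (-cos(2)) - (-cos(1)) = -cos(2) + cos(1).

-cos(2) + cos(1)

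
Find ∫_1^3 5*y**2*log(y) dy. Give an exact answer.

-130/9 + 45*log(3)

Integrate by parts once (u = ln y, dv = 5*y**2 dy).
An antiderivative is F(y) = 5*y**3*(3*log(y) - 1)/9.
Then F(3) - F(1) = (-15 + 45*log(3)) - (-5/9) = -130/9 + 45*log(3).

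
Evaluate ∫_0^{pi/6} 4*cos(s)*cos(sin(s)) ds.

Let u = sin(s), so du = cos(s) ds. When s = 0, u = 0; when s = pi/6, u = 1/2.
The integral becomes 4·∫ cos(u) du from 0 to 1/2, with antiderivative 4*sin(u).
Back in s: F(s) = 4*sin(sin(s)).
Then F(pi/6) - F(0) = (4*sin(1/2)) - (0) = 4*sin(1/2).

4*sin(1/2)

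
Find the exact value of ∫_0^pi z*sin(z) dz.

pi

Integrate by parts once (u = z, dv = sin(z) dz).
An antiderivative is F(z) = -z*cos(z) + sin(z).
Then F(pi) - F(0) = (pi) - (0) = pi.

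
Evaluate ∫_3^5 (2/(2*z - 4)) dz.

log(3)

An antiderivative is F(z) = log(2*z - 4).
Then F(5) - F(3) = (log(6)) - (log(2)) = log(3).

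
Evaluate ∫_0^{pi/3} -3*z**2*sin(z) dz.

-sqrt(3)*pi + pi**2/6 + 3

Integrate by parts twice (u = z^2, dv = -3*sin(z) dz).
An antiderivative is F(z) = 3*z**2*cos(z) - 6*z*sin(z) - 6*cos(z).
Then F(pi/3) - F(0) = (-sqrt(3)*pi - 3 + pi**2/6) - (-6) = -sqrt(3)*pi + pi**2/6 + 3.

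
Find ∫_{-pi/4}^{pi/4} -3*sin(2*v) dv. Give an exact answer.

0

An antiderivative is F(v) = 3*cos(2*v)/2.
Then F(pi/4) - F(-pi/4) = (0) - (0) = 0.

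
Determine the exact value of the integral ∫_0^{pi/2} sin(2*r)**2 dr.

pi/4

Use the identity sin^2(2*r) = (1 - cos(4*r))/2.
An antiderivative is F(r) = r/2 - sin(4*r)/8.
Then F(pi/2) - F(0) = (pi/4) - (0) = pi/4.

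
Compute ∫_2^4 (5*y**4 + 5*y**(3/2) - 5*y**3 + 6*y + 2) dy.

By the power rule, an antiderivative is F(y) = 2*y**(5/2) + y**5 - 5*y**4/4 + 3*y**2 + 2*y.
Then F(4) - F(2) = (824) - (8*sqrt(2) + 28) = 796 - 8*sqrt(2).

796 - 8*sqrt(2)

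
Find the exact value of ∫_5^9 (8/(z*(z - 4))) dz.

Factor the denominator: z**2 - 4*z = z(z - 4).
Partial fractions: 8/(z*(z - 4)) = -2/z + 2/(z - 4).
An antiderivative is F(z) = -2*log(z) + 2*log(z - 4).
Then F(9) - F(5) = (log(25/81)) - (-log(25)) = -4*log(3) + 4*log(5).

-4*log(3) + 4*log(5)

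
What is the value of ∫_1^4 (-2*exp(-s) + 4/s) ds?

An antiderivative is F(s) = 4*log(s) + 2*exp(-s).
Then F(4) - F(1) = (2*exp(-4) + 8*log(2)) - (2*exp(-1)) = -2*exp(-1) + 2*exp(-4) + 8*log(2).

-2*exp(-1) + 2*exp(-4) + 8*log(2)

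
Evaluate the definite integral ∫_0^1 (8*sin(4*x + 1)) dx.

Let u = 4*x + 1, so du = 4 dx. When x = 0, u = 1; when x = 1, u = 5.
The integral becomes 2·∫ sin(u) du from 1 to 5, with antiderivative -2*cos(u).
Back in x: F(x) = -2*cos(4*x + 1).
Then F(1) - F(0) = (-2*cos(5)) - (-2*cos(1)) = -2*cos(5) + 2*cos(1).

-2*cos(5) + 2*cos(1)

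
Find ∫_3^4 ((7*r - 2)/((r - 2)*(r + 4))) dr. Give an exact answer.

Factor the denominator: r**2 + 2*r - 8 = (r + 4)(r - 2).
Partial fractions: (7*r - 2)/((r - 2)*(r + 4)) = 5/(r + 4) + 2/(r - 2).
An antiderivative is F(r) = 2*log(r - 2) + 5*log(r + 4).
Then F(4) - F(3) = (17*log(2)) - (5*log(7)) = -5*log(7) + 17*log(2).

-5*log(7) + 17*log(2)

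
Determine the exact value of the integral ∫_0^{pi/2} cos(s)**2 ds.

pi/4

Use the identity cos^2(s) = (1 + cos(2*s))/2.
An antiderivative is F(s) = s/2 + sin(2*s)/4.
Then F(pi/2) - F(0) = (pi/4) - (0) = pi/4.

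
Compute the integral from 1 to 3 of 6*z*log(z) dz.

Integrate by parts once (u = ln z, dv = 6*z dz).
An antiderivative is F(z) = 3*z**2*(2*log(z) - 1)/2.
Then F(3) - F(1) = (-27/2 + 27*log(3)) - (-3/2) = -12 + 27*log(3).

-12 + 27*log(3)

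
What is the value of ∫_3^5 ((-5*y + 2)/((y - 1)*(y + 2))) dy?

Factor the denominator: y**2 + y - 2 = (y + 2)(y - 1).
Partial fractions: (-5*y + 2)/((y - 1)*(y + 2)) = -4/(y + 2) - 1/(y - 1).
An antiderivative is F(y) = -log(y - 1) - 4*log(y + 2).
Then F(5) - F(3) = (-4*log(7) - 2*log(2)) - (-4*log(5) - log(2)) = -4*log(7) - log(2) + 4*log(5).

-4*log(7) - log(2) + 4*log(5)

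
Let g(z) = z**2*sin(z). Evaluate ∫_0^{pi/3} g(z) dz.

Integrate by parts twice (u = z^2, dv = sin(z) dz).
An antiderivative is F(z) = -z**2*cos(z) + 2*z*sin(z) + 2*cos(z).
Then F(pi/3) - F(0) = (-pi**2/18 + 1 + sqrt(3)*pi/3) - (2) = -1 - pi**2/18 + sqrt(3)*pi/3.

-1 - pi**2/18 + sqrt(3)*pi/3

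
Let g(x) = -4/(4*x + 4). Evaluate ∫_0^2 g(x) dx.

An antiderivative is F(x) = -log(4*x + 4).
Then F(2) - F(0) = (-log(12)) - (-log(4)) = -log(3).

-log(3)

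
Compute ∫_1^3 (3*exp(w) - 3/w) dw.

An antiderivative is F(w) = 3*exp(w) - 3*log(w).
Then F(3) - F(1) = (-3*log(3) + 3*exp(3)) - (3*exp(1)) = -3*exp(1) - 3*log(3) + 3*exp(3).

-3*exp(1) - 3*log(3) + 3*exp(3)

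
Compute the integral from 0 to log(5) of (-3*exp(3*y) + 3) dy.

An antiderivative is F(y) = -exp(3*y) + 3*y.
Then F(log(5)) - F(0) = (-125 + 3*log(5)) - (-1) = -124 + 3*log(5).

-124 + 3*log(5)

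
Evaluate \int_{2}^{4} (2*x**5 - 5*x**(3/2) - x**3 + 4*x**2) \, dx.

8*sqrt(2) + 3884/3

By the power rule, an antiderivative is F(x) = x**6/3 - 2*x**(5/2) - x**4/4 + 4*x**3/3.
Then F(4) - F(2) = (3968/3) - (28 - 8*sqrt(2)) = 8*sqrt(2) + 3884/3.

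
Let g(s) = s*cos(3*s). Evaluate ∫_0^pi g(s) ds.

-2/9

Integrate by parts once (u = s, dv = cos(3*s) ds).
An antiderivative is F(s) = s*sin(3*s)/3 + cos(3*s)/9.
Then F(pi) - F(0) = (-1/9) - (1/9) = -2/9.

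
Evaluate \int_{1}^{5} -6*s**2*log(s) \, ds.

Integrate by parts once (u = ln s, dv = -6*s**2 ds).
An antiderivative is F(s) = -2*s**3*(3*log(s) - 1)/3.
Then F(5) - F(1) = (250/3 - 250*log(5)) - (2/3) = 248/3 - 250*log(5).

248/3 - 250*log(5)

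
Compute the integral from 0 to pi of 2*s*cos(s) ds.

-4

Integrate by parts once (u = s, dv = 2*cos(s) ds).
An antiderivative is F(s) = 2*s*sin(s) + 2*cos(s).
Then F(pi) - F(0) = (-2) - (2) = -4.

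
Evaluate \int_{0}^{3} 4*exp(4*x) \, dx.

Let u = 4*x, so du = 4 dx. When x = 0, u = 0; when x = 3, u = 12.
The integral becomes ∫ exp(u) du from 0 to 12, with antiderivative exp(u).
Back in x: F(x) = exp(4*x).
Then F(3) - F(0) = (exp(12)) - (1) = -1 + exp(12).

-1 + exp(12)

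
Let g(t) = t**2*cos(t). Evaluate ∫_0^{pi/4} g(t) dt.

Integrate by parts twice (u = t^2, dv = cos(t) dt).
An antiderivative is F(t) = t**2*sin(t) + 2*t*cos(t) - 2*sin(t).
Then F(pi/4) - F(0) = (sqrt(2)*(-32 + pi**2 + 8*pi)/32) - (0) = sqrt(2)*(-32 + pi**2 + 8*pi)/32.

sqrt(2)*(-32 + pi**2 + 8*pi)/32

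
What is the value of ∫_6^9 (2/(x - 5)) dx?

log(16)

An antiderivative is F(x) = 2*log(x - 5).
Then F(9) - F(6) = (log(16)) - (0) = log(16).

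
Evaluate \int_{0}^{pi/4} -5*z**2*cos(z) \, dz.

5*sqrt(2)*(-8*pi - pi**2 + 32)/32

Integrate by parts twice (u = z^2, dv = -5*cos(z) dz).
An antiderivative is F(z) = -5*z**2*sin(z) - 10*z*cos(z) + 10*sin(z).
Then F(pi/4) - F(0) = (5*sqrt(2)*(-8*pi - pi**2 + 32)/32) - (0) = 5*sqrt(2)*(-8*pi - pi**2 + 32)/32.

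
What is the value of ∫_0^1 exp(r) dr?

An antiderivative is F(r) = exp(r).
Then F(1) - F(0) = (E) - (1) = -1 + E.

-1 + E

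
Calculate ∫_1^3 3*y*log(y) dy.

Integrate by parts once (u = ln y, dv = 3*y dy).
An antiderivative is F(y) = 3*y**2*(2*log(y) - 1)/4.
Then F(3) - F(1) = (-27/4 + 27*log(3)/2) - (-3/4) = -6 + 27*log(3)/2.

-6 + 27*log(3)/2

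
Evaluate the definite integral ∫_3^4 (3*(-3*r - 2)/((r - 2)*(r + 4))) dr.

Factor the denominator: r**2 + 2*r - 8 = (r + 4)(r - 2).
Partial fractions: 3*(-3*r - 2)/((r - 2)*(r + 4)) = -5/(r + 4) - 4/(r - 2).
An antiderivative is F(r) = -4*log(r - 2) - 5*log(r + 4).
Then F(4) - F(3) = (-19*log(2)) - (-5*log(7)) = -19*log(2) + 5*log(7).

-19*log(2) + 5*log(7)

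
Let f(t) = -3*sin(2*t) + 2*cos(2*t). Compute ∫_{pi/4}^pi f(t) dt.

1/2

An antiderivative is F(t) = sin(2*t) + 3*cos(2*t)/2.
Then F(pi) - F(pi/4) = (3/2) - (1) = 1/2.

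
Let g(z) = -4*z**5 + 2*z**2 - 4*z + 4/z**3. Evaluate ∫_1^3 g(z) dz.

-4340/9

By the power rule, an antiderivative is F(z) = -2*z**6/3 + 2*z**3/3 - 2*z**2 - 2/z**2.
Then F(3) - F(1) = (-4376/9) - (-4) = -4340/9.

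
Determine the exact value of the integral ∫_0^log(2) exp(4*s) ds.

Let u = exp(s), so du = exp(s) ds. When s = 0, u = 1; when s = log(2), u = 2.
The integral becomes ∫ u**3 du from 1 to 2, with antiderivative u**4/4.
Back in s: F(s) = exp(4*s)/4.
Then F(log(2)) - F(0) = (4) - (1/4) = 15/4.

15/4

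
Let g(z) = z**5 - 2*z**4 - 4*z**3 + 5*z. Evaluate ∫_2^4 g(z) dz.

By the power rule, an antiderivative is F(z) = z**6/6 - 2*z**5/5 - z**4 + 5*z**2/2.
Then F(4) - F(2) = (856/15) - (-122/15) = 326/5.

326/5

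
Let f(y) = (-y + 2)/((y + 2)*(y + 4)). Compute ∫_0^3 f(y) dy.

-3*log(7) + 4*log(2) + 2*log(5)

Factor the denominator: y**2 + 6*y + 8 = (y + 4)(y + 2).
Partial fractions: (-y + 2)/((y + 2)*(y + 4)) = -3/(y + 4) + 2/(y + 2).
An antiderivative is F(y) = 2*log(y + 2) - 3*log(y + 4).
Then F(3) - F(0) = (-3*log(7) + 2*log(5)) - (-log(16)) = -3*log(7) + 4*log(2) + 2*log(5).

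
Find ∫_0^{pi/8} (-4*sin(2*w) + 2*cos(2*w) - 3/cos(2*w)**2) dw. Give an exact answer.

-7/2 + 3*sqrt(2)/2

An antiderivative is F(w) = sin(2*w) + 2*cos(2*w) - 3*tan(2*w)/2.
Then F(pi/8) - F(0) = (-3/2 + 3*sqrt(2)/2) - (2) = -7/2 + 3*sqrt(2)/2.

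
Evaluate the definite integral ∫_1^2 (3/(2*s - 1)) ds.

3*log(3)/2

An antiderivative is F(s) = 3*log(2*s - 1)/2.
Then F(2) - F(1) = (3*log(3)/2) - (0) = 3*log(3)/2.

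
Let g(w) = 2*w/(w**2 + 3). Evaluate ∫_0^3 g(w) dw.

Let u = w**2 + 3, so du = 2*w dw. When w = 0, u = 3; when w = 3, u = 12.
The integral becomes ∫ 1/u du from 3 to 12, with antiderivative log(u).
Back in w: F(w) = log(w**2 + 3).
Then F(3) - F(0) = (log(12)) - (log(3)) = log(4).

log(4)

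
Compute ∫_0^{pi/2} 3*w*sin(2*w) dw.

Integrate by parts once (u = w, dv = 3*sin(2*w) dw).
An antiderivative is F(w) = -3*w*cos(2*w)/2 + 3*sin(2*w)/4.
Then F(pi/2) - F(0) = (3*pi/4) - (0) = 3*pi/4.

3*pi/4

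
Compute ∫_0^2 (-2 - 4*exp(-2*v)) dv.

An antiderivative is F(v) = -2*v + 2*exp(-2*v).
Then F(2) - F(0) = (-4 + 2*exp(-4)) - (2) = -6 + 2*exp(-4).

-6 + 2*exp(-4)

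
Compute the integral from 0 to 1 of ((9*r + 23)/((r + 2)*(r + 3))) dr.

Factor the denominator: r**2 + 5*r + 6 = (r + 3)(r + 2).
Partial fractions: (9*r + 23)/((r + 2)*(r + 3)) = 4/(r + 3) + 5/(r + 2).
An antiderivative is F(r) = 5*log(r + 2) + 4*log(r + 3).
Then F(1) - F(0) = (5*log(3) + 8*log(2)) - (5*log(2) + 4*log(3)) = log(24).

log(24)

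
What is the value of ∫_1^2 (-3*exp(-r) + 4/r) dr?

An antiderivative is F(r) = 4*log(r) + 3*exp(-r).
Then F(2) - F(1) = (3*exp(-2) + 4*log(2)) - (3*exp(-1)) = -3*exp(-1) + 3*exp(-2) + 4*log(2).

-3*exp(-1) + 3*exp(-2) + 4*log(2)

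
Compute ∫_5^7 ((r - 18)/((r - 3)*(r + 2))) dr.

-4*log(7) - 3*log(2) + 8*log(3)

Factor the denominator: r**2 - r - 6 = (r + 2)(r - 3).
Partial fractions: (r - 18)/((r - 3)*(r + 2)) = 4/(r + 2) - 3/(r - 3).
An antiderivative is F(r) = -3*log(r - 3) + 4*log(r + 2).
Then F(7) - F(5) = (-6*log(2) + 8*log(3)) - (-3*log(2) + 4*log(7)) = -4*log(7) - 3*log(2) + 8*log(3).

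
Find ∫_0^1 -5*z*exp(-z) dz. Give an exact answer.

Integrate by parts once (u = z, dv = -5*exp(-z) dz).
An antiderivative is F(z) = (5*z + 5)*exp(-z).
Then F(1) - F(0) = (10*exp(-1)) - (5) = -5 + 10*exp(-1).

-5 + 10*exp(-1)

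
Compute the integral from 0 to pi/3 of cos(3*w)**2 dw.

Use the identity cos^2(3*w) = (1 + cos(6*w))/2.
An antiderivative is F(w) = w/2 + sin(6*w)/12.
Then F(pi/3) - F(0) = (pi/6) - (0) = pi/6.

pi/6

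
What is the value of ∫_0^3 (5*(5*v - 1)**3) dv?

38415/4

Let u = 5*v - 1, so du = 5 dv. When v = 0, u = -1; when v = 3, u = 14.
The integral becomes ∫ u**3 du from -1 to 14, with antiderivative u**4/4.
Back in v: F(v) = (5*v - 1)**4/4.
Then F(3) - F(0) = (9604) - (1/4) = 38415/4.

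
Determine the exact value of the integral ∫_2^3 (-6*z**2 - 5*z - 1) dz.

By the power rule, an antiderivative is F(z) = -2*z**3 - 5*z**2/2 - z.
Then F(3) - F(2) = (-159/2) - (-28) = -103/2.

-103/2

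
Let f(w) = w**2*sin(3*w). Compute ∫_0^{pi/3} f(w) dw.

-4/27 + pi**2/27

Integrate by parts twice (u = w^2, dv = sin(3*w) dw).
An antiderivative is F(w) = -w**2*cos(3*w)/3 + 2*w*sin(3*w)/9 + 2*cos(3*w)/27.
Then F(pi/3) - F(0) = (-2/27 + pi**2/27) - (2/27) = -4/27 + pi**2/27.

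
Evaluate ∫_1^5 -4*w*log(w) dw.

Integrate by parts once (u = ln w, dv = -4*w dw).
An antiderivative is F(w) = -w**2*(2*log(w) - 1).
Then F(5) - F(1) = (25 - 50*log(5)) - (1) = 24 - 50*log(5).

24 - 50*log(5)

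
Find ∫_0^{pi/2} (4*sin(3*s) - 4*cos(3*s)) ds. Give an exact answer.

An antiderivative is F(s) = -4*sin(3*s)/3 - 4*cos(3*s)/3.
Then F(pi/2) - F(0) = (4/3) - (-4/3) = 8/3.

8/3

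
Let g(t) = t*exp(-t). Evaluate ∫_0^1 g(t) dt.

Integrate by parts once (u = t, dv = exp(-t) dt).
An antiderivative is F(t) = (-t - 1)*exp(-t).
Then F(1) - F(0) = (-2*exp(-1)) - (-1) = 1 - 2*exp(-1).

1 - 2*exp(-1)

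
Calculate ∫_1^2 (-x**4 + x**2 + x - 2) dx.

By the power rule, an antiderivative is F(x) = -x**5/5 + x**3/3 + x**2/2 - 2*x.
Then F(2) - F(1) = (-86/15) - (-41/30) = -131/30.

-131/30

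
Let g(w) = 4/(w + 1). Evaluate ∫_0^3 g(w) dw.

8*log(2)

An antiderivative is F(w) = 4*log(w + 1).
Then F(3) - F(0) = (8*log(2)) - (0) = 8*log(2).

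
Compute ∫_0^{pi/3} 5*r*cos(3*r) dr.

-10/9

Integrate by parts once (u = r, dv = 5*cos(3*r) dr).
An antiderivative is F(r) = 5*r*sin(3*r)/3 + 5*cos(3*r)/9.
Then F(pi/3) - F(0) = (-5/9) - (5/9) = -10/9.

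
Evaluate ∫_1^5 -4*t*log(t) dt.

24 - 50*log(5)

Integrate by parts once (u = ln t, dv = -4*t dt).
An antiderivative is F(t) = -t**2*(2*log(t) - 1).
Then F(5) - F(1) = (25 - 50*log(5)) - (1) = 24 - 50*log(5).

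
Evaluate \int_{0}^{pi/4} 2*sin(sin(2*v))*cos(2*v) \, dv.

1 - cos(1)

Let u = sin(2*v), so du = 2*cos(2*v) dv. When v = 0, u = 0; when v = pi/4, u = 1.
The integral becomes ∫ sin(u) du from 0 to 1, with antiderivative -cos(u).
Back in v: F(v) = -cos(sin(2*v)).
Then F(pi/4) - F(0) = (-cos(1)) - (-1) = 1 - cos(1).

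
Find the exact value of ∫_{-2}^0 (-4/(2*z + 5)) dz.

-log(25)

An antiderivative is F(z) = -2*log(2*z + 5).
Then F(0) - F(-2) = (-log(25)) - (0) = -log(25).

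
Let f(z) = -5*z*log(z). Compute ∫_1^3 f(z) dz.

10 - 45*log(3)/2

Integrate by parts once (u = ln z, dv = -5*z dz).
An antiderivative is F(z) = -5*z**2*(2*log(z) - 1)/4.
Then F(3) - F(1) = (45/4 - 45*log(3)/2) - (5/4) = 10 - 45*log(3)/2.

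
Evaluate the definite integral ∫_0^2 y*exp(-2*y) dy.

(-5 + exp(4))*exp(-4)/4

Integrate by parts once (u = y, dv = exp(-2*y) dy).
An antiderivative is F(y) = (-2*y - 1)*exp(-2*y)/4.
Then F(2) - F(0) = (-5*exp(-4)/4) - (-1/4) = (-5 + exp(4))*exp(-4)/4.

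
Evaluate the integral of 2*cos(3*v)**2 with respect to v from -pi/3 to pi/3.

Use the identity cos^2(3*v) = (1 + cos(6*v))/2.
An antiderivative is F(v) = v + sin(6*v)/6.
Then F(pi/3) - F(-pi/3) = (pi/3) - (-pi/3) = 2*pi/3.

2*pi/3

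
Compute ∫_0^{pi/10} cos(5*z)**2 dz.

Use the identity cos^2(5*z) = (1 + cos(10*z))/2.
An antiderivative is F(z) = z/2 + sin(10*z)/20.
Then F(pi/10) - F(0) = (pi/20) - (0) = pi/20.

pi/20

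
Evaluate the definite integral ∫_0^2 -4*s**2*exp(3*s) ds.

Integrate by parts twice (u = s^2, dv = -4*exp(3*s) ds).
An antiderivative is F(s) = (-36*s**2 + 24*s - 8)*exp(3*s)/27.
Then F(2) - F(0) = (-104*exp(6)/27) - (-8/27) = 8/27 - 104*exp(6)/27.

8/27 - 104*exp(6)/27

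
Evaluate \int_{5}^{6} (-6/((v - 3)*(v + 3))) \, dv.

Factor the denominator: v**2 - 9 = (v + 3)(v - 3).
Partial fractions: -6/((v - 3)*(v + 3)) = 1/(v + 3) - 1/(v - 3).
An antiderivative is F(v) = -log(v - 3) + log(v + 3).
Then F(6) - F(5) = (log(3)) - (log(4)) = log(3/4).

log(3/4)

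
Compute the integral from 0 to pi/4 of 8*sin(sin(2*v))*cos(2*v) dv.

4 - 4*cos(1)

Let u = sin(2*v), so du = 2*cos(2*v) dv. When v = 0, u = 0; when v = pi/4, u = 1.
The integral becomes 4·∫ sin(u) du from 0 to 1, with antiderivative -4*cos(u).
Back in v: F(v) = -4*cos(sin(2*v)).
Then F(pi/4) - F(0) = (-4*cos(1)) - (-4) = 4 - 4*cos(1).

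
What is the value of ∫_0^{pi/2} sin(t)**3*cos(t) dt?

Let u = sin(t), so du = cos(t) dt. When t = 0, u = 0; when t = pi/2, u = 1.
The integral becomes ∫ u**3 du from 0 to 1, with antiderivative u**4/4.
Back in t: F(t) = sin(t)**4/4.
Then F(pi/2) - F(0) = (1/4) - (0) = 1/4.

1/4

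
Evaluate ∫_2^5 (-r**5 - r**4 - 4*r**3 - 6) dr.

By the power rule, an antiderivative is F(r) = -r**6/6 - r**5/5 - r**4 - 6*r.
Then F(5) - F(2) = (-23305/6) - (-676/15) = -38391/10.

-38391/10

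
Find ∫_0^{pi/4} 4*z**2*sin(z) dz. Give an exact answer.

Integrate by parts twice (u = z^2, dv = 4*sin(z) dz).
An antiderivative is F(z) = -4*z**2*cos(z) + 8*z*sin(z) + 8*cos(z).
Then F(pi/4) - F(0) = (sqrt(2)*(-pi**2/8 + pi + 4)) - (8) = -8 - sqrt(2)*pi**2/8 + sqrt(2)*pi + 4*sqrt(2).

-8 - sqrt(2)*pi**2/8 + sqrt(2)*pi + 4*sqrt(2)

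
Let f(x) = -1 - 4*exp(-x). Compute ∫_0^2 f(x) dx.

-6 + 4*exp(-2)

An antiderivative is F(x) = -x + 4*exp(-x).
Then F(2) - F(0) = (-2 + 4*exp(-2)) - (4) = -6 + 4*exp(-2).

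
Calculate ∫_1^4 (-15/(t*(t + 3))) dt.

Factor the denominator: t**2 + 3*t = (t + 3)t.
Partial fractions: -15/(t*(t + 3)) = 5/(t + 3) - 5/t.
An antiderivative is F(t) = -5*log(t) + 5*log(t + 3).
Then F(4) - F(1) = (-10*log(2) + 5*log(7)) - (10*log(2)) = -20*log(2) + 5*log(7).

-20*log(2) + 5*log(7)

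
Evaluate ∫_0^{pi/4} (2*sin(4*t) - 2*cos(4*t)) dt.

1

An antiderivative is F(t) = -sin(4*t)/2 - cos(4*t)/2.
Then F(pi/4) - F(0) = (1/2) - (-1/2) = 1.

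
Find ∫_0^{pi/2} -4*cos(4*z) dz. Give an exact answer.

An antiderivative is F(z) = -sin(4*z).
Then F(pi/2) - F(0) = (0) - (0) = 0.

0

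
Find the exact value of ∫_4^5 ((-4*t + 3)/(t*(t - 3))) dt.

-log(10)

Factor the denominator: t**2 - 3*t = t(t - 3).
Partial fractions: (-4*t + 3)/(t*(t - 3)) = -1/t - 3/(t - 3).
An antiderivative is F(t) = -log(t) - 3*log(t - 3).
Then F(5) - F(4) = (-log(40)) - (-log(4)) = -log(10).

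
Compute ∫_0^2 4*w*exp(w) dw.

Integrate by parts once (u = w, dv = 4*exp(w) dw).
An antiderivative is F(w) = (4*w - 4)*exp(w).
Then F(2) - F(0) = (4*exp(2)) - (-4) = 4 + 4*exp(2).

4 + 4*exp(2)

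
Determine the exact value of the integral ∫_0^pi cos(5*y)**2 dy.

pi/2

Use the identity cos^2(5*y) = (1 + cos(10*y))/2.
An antiderivative is F(y) = y/2 + sin(10*y)/20.
Then F(pi) - F(0) = (pi/2) - (0) = pi/2.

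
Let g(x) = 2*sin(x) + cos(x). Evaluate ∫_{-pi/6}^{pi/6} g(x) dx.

1

An antiderivative is F(x) = sin(x) - 2*cos(x).
Then F(pi/6) - F(-pi/6) = (1/2 - sqrt(3)) - (-sqrt(3) - 1/2) = 1.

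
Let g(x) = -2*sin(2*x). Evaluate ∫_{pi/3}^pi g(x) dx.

3/2

An antiderivative is F(x) = cos(2*x).
Then F(pi) - F(pi/3) = (1) - (-1/2) = 3/2.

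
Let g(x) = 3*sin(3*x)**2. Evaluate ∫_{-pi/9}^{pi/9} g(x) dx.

-sqrt(3)/4 + pi/3

Use the identity sin^2(3*x) = (1 - cos(6*x))/2.
An antiderivative is F(x) = 3*x/2 - sin(6*x)/4.
Then F(pi/9) - F(-pi/9) = (-sqrt(3)/8 + pi/6) - (-pi/6 + sqrt(3)/8) = -sqrt(3)/4 + pi/3.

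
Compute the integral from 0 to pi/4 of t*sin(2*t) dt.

Integrate by parts once (u = t, dv = sin(2*t) dt).
An antiderivative is F(t) = -t*cos(2*t)/2 + sin(2*t)/4.
Then F(pi/4) - F(0) = (1/4) - (0) = 1/4.

1/4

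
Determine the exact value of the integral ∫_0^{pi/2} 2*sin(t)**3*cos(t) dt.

Let u = sin(t), so du = cos(t) dt. When t = 0, u = 0; when t = pi/2, u = 1.
The integral becomes 2·∫ u**3 du from 0 to 1, with antiderivative u**4/2.
Back in t: F(t) = sin(t)**4/2.
Then F(pi/2) - F(0) = (1/2) - (0) = 1/2.

1/2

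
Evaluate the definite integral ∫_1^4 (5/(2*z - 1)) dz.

5*log(7)/2

An antiderivative is F(z) = 5*log(2*z - 1)/2.
Then F(4) - F(1) = (5*log(7)/2) - (0) = 5*log(7)/2.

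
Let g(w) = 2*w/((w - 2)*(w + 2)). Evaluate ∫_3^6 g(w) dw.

log(32/5)

Factor the denominator: w**2 - 4 = (w + 2)(w - 2).
Partial fractions: 2*w/((w - 2)*(w + 2)) = 1/(w + 2) + 1/(w - 2).
An antiderivative is F(w) = log(w - 2) + log(w + 2).
Then F(6) - F(3) = (log(32)) - (log(5)) = log(32/5).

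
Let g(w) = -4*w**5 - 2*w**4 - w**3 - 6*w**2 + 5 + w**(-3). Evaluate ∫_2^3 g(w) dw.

By the power rule, an antiderivative is F(w) = -2*w**6/3 - 2*w**5/5 - w**4/4 - 2*w**3 + 5*w - 1/(2*w**2).
Then F(3) - F(2) = (-115651/180) - (-7871/120) = -207689/360.

-207689/360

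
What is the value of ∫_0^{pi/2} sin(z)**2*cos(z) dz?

1/3

Let u = sin(z), so du = cos(z) dz. When z = 0, u = 0; when z = pi/2, u = 1.
The integral becomes ∫ u**2 du from 0 to 1, with antiderivative u**3/3.
Back in z: F(z) = sin(z)**3/3.
Then F(pi/2) - F(0) = (1/3) - (0) = 1/3.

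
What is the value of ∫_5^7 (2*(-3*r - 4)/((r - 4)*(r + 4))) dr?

-2*log(11)

Factor the denominator: r**2 - 16 = (r + 4)(r - 4).
Partial fractions: 2*(-3*r - 4)/((r - 4)*(r + 4)) = -2/(r + 4) - 4/(r - 4).
An antiderivative is F(r) = -4*log(r - 4) - 2*log(r + 4).
Then F(7) - F(5) = (-2*log(11) - 4*log(3)) - (-log(81)) = -2*log(11).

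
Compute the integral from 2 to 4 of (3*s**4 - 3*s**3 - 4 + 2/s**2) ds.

4077/10

By the power rule, an antiderivative is F(s) = 3*s**5/5 - 3*s**4/4 - 4*s - 2/s.
Then F(4) - F(2) = (4059/10) - (-9/5) = 4077/10.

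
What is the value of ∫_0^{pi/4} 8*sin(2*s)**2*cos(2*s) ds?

Let u = sin(2*s), so du = 2*cos(2*s) ds. When s = 0, u = 0; when s = pi/4, u = 1.
The integral becomes 4·∫ u**2 du from 0 to 1, with antiderivative 4*u**3/3.
Back in s: F(s) = 4*sin(2*s)**3/3.
Then F(pi/4) - F(0) = (4/3) - (0) = 4/3.

4/3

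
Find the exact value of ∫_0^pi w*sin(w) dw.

pi

Integrate by parts once (u = w, dv = sin(w) dw).
An antiderivative is F(w) = -w*cos(w) + sin(w).
Then F(pi) - F(0) = (pi) - (0) = pi.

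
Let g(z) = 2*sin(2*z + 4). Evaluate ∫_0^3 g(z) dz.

Let u = 2*z + 4, so du = 2 dz. When z = 0, u = 4; when z = 3, u = 10.
The integral becomes ∫ sin(u) du from 4 to 10, with antiderivative -cos(u).
Back in z: F(z) = -cos(2*z + 4).
Then F(3) - F(0) = (-cos(10)) - (-cos(4)) = cos(4) - cos(10).

cos(4) - cos(10)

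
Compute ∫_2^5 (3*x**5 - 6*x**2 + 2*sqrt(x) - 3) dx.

By the power rule, an antiderivative is F(x) = x**6/2 + 4*x**(3/2)/3 - 2*x**3 - 3*x.
Then F(5) - F(2) = (20*sqrt(5)/3 + 15095/2) - (8*sqrt(2)/3 + 10) = -8*sqrt(2)/3 + 20*sqrt(5)/3 + 15075/2.

-8*sqrt(2)/3 + 20*sqrt(5)/3 + 15075/2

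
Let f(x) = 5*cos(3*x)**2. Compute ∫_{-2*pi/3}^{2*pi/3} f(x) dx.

Use the identity cos^2(3*x) = (1 + cos(6*x))/2.
An antiderivative is F(x) = 5*x/2 + 5*sin(6*x)/12.
Then F(2*pi/3) - F(-2*pi/3) = (5*pi/3) - (-5*pi/3) = 10*pi/3.

10*pi/3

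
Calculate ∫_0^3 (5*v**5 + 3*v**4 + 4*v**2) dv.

7893/10

By the power rule, an antiderivative is F(v) = 5*v**6/6 + 3*v**5/5 + 4*v**3/3.
Then F(3) - F(0) = (7893/10) - (0) = 7893/10.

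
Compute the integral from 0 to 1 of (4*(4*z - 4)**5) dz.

Let u = 4*z - 4, so du = 4 dz. When z = 0, u = -4; when z = 1, u = 0.
The integral becomes ∫ u**5 du from -4 to 0, with antiderivative u**6/6.
Back in z: F(z) = (4*z - 4)**6/6.
Then F(1) - F(0) = (0) - (2048/3) = -2048/3.

-2048/3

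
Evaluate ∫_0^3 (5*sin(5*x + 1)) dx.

Let u = 5*x + 1, so du = 5 dx. When x = 0, u = 1; when x = 3, u = 16.
The integral becomes ∫ sin(u) du from 1 to 16, with antiderivative -cos(u).
Back in x: F(x) = -cos(5*x + 1).
Then F(3) - F(0) = (-cos(16)) - (-cos(1)) = cos(1) - cos(16).

cos(1) - cos(16)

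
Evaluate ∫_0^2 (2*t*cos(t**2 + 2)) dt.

Let u = t**2 + 2, so du = 2*t dt. When t = 0, u = 2; when t = 2, u = 6.
The integral becomes ∫ cos(u) du from 2 to 6, with antiderivative sin(u).
Back in t: F(t) = sin(t**2 + 2).
Then F(2) - F(0) = (sin(6)) - (sin(2)) = -sin(2) + sin(6).

-sin(2) + sin(6)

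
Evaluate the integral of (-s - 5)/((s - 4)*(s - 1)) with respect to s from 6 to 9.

-5*log(5) + 9*log(2)

Factor the denominator: s**2 - 5*s + 4 = (s - 1)(s - 4).
Partial fractions: (-s - 5)/((s - 4)*(s - 1)) = 2/(s - 1) - 3/(s - 4).
An antiderivative is F(s) = -3*log(s - 4) + 2*log(s - 1).
Then F(9) - F(6) = (-3*log(5) + 6*log(2)) - (log(25/8)) = -5*log(5) + 9*log(2).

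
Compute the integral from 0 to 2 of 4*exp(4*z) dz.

-1 + exp(8)

Let u = 4*z, so du = 4 dz. When z = 0, u = 0; when z = 2, u = 8.
The integral becomes ∫ exp(u) du from 0 to 8, with antiderivative exp(u).
Back in z: F(z) = exp(4*z).
Then F(2) - F(0) = (exp(8)) - (1) = -1 + exp(8).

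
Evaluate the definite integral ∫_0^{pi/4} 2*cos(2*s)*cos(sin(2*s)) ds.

sin(1)

Let u = sin(2*s), so du = 2*cos(2*s) ds. When s = 0, u = 0; when s = pi/4, u = 1.
The integral becomes ∫ cos(u) du from 0 to 1, with antiderivative sin(u).
Back in s: F(s) = sin(sin(2*s)).
Then F(pi/4) - F(0) = (sin(1)) - (0) = sin(1).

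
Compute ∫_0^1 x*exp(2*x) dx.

1/4 + exp(2)/4

Integrate by parts once (u = x, dv = exp(2*x) dx).
An antiderivative is F(x) = (2*x - 1)*exp(2*x)/4.
Then F(1) - F(0) = (exp(2)/4) - (-1/4) = 1/4 + exp(2)/4.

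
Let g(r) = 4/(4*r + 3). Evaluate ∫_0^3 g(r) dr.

An antiderivative is F(r) = log(4*r + 3).
Then F(3) - F(0) = (log(15)) - (log(3)) = log(5).

log(5)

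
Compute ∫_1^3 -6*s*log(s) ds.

12 - 27*log(3)

Integrate by parts once (u = ln s, dv = -6*s ds).
An antiderivative is F(s) = -3*s**2*(2*log(s) - 1)/2.
Then F(3) - F(1) = (27/2 - 27*log(3)) - (3/2) = 12 - 27*log(3).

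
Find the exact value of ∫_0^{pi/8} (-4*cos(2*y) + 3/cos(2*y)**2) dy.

An antiderivative is F(y) = -2*sin(2*y) + 3*tan(2*y)/2.
Then F(pi/8) - F(0) = (3/2 - sqrt(2)) - (0) = 3/2 - sqrt(2).

3/2 - sqrt(2)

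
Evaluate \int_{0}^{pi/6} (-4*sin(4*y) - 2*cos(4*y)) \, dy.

An antiderivative is F(y) = -sin(4*y)/2 + cos(4*y).
Then F(pi/6) - F(0) = (-1/2 - sqrt(3)/4) - (1) = -3/2 - sqrt(3)/4.

-3/2 - sqrt(3)/4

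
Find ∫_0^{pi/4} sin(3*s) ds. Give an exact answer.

sqrt(2)/6 + 1/3

An antiderivative is F(s) = -cos(3*s)/3.
Then F(pi/4) - F(0) = (sqrt(2)/6) - (-1/3) = sqrt(2)/6 + 1/3.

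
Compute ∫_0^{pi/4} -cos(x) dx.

An antiderivative is F(x) = -sin(x).
Then F(pi/4) - F(0) = (-sqrt(2)/2) - (0) = -sqrt(2)/2.

-sqrt(2)/2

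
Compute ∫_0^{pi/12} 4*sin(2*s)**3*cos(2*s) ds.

Let u = sin(2*s), so du = 2*cos(2*s) ds. When s = 0, u = 0; when s = pi/12, u = 1/2.
The integral becomes 2·∫ u**3 du from 0 to 1/2, with antiderivative u**4/2.
Back in s: F(s) = sin(2*s)**4/2.
Then F(pi/12) - F(0) = (1/32) - (0) = 1/32.

1/32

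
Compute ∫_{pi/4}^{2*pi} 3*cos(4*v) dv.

0

An antiderivative is F(v) = 3*sin(4*v)/4.
Then F(2*pi) - F(pi/4) = (0) - (0) = 0.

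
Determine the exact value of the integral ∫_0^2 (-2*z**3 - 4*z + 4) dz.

-8

By the power rule, an antiderivative is F(z) = -z**4/2 - 2*z**2 + 4*z.
Then F(2) - F(0) = (-8) - (0) = -8.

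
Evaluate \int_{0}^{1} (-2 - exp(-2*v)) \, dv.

An antiderivative is F(v) = -2*v + exp(-2*v)/2.
Then F(1) - F(0) = (-2 + exp(-2)/2) - (1/2) = -5/2 + exp(-2)/2.

-5/2 + exp(-2)/2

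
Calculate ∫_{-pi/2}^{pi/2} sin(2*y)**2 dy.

Use the identity sin^2(2*y) = (1 - cos(4*y))/2.
An antiderivative is F(y) = y/2 - sin(4*y)/8.
Then F(pi/2) - F(-pi/2) = (pi/4) - (-pi/4) = pi/2.

pi/2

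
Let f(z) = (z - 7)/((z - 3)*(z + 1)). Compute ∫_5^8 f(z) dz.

log(9/10)

Factor the denominator: z**2 - 2*z - 3 = (z + 1)(z - 3).
Partial fractions: (z - 7)/((z - 3)*(z + 1)) = 2/(z + 1) - 1/(z - 3).
An antiderivative is F(z) = -log(z - 3) + 2*log(z + 1).
Then F(8) - F(5) = (log(81/5)) - (log(18)) = log(9/10).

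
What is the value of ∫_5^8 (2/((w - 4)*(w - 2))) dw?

Factor the denominator: w**2 - 6*w + 8 = (w - 2)(w - 4).
Partial fractions: 2/((w - 4)*(w - 2)) = -1/(w - 2) + 1/(w - 4).
An antiderivative is F(w) = log(w - 4) - log(w - 2).
Then F(8) - F(5) = (log(2/3)) - (-log(3)) = log(2).

log(2)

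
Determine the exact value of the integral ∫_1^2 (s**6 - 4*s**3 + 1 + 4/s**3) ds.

79/14

By the power rule, an antiderivative is F(s) = s**7/7 - s**4 + s - 2/s**2.
Then F(2) - F(1) = (53/14) - (-13/7) = 79/14.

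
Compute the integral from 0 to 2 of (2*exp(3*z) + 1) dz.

An antiderivative is F(z) = 2*exp(3*z)/3 + z.
Then F(2) - F(0) = (2 + 2*exp(6)/3) - (2/3) = 4/3 + 2*exp(6)/3.

4/3 + 2*exp(6)/3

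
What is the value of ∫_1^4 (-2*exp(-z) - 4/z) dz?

-8*log(2) - 2*exp(-1) + 2*exp(-4)

An antiderivative is F(z) = -4*log(z) + 2*exp(-z).
Then F(4) - F(1) = (-8*log(2) + 2*exp(-4)) - (2*exp(-1)) = -8*log(2) - 2*exp(-1) + 2*exp(-4).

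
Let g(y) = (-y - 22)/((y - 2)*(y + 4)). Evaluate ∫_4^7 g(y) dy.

Factor the denominator: y**2 + 2*y - 8 = (y + 4)(y - 2).
Partial fractions: (-y - 22)/((y - 2)*(y + 4)) = 3/(y + 4) - 4/(y - 2).
An antiderivative is F(y) = -4*log(y - 2) + 3*log(y + 4).
Then F(7) - F(4) = (-4*log(5) + 3*log(11)) - (log(32)) = -4*log(5) - 5*log(2) + 3*log(11).

-4*log(5) - 5*log(2) + 3*log(11)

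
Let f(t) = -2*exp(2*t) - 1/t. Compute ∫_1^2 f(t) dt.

-exp(4) - log(2) + exp(2)

An antiderivative is F(t) = -exp(2*t) - log(t).
Then F(2) - F(1) = (-exp(4) - log(2)) - (-exp(2)) = -exp(4) - log(2) + exp(2).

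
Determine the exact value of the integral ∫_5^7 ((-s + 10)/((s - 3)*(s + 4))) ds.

-2*log(11) + log(2) + 4*log(3)

Factor the denominator: s**2 + s - 12 = (s + 4)(s - 3).
Partial fractions: (-s + 10)/((s - 3)*(s + 4)) = -2/(s + 4) + 1/(s - 3).
An antiderivative is F(s) = log(s - 3) - 2*log(s + 4).
Then F(7) - F(5) = (-2*log(11) + 2*log(2)) - (log(2/81)) = -2*log(11) + log(2) + 4*log(3).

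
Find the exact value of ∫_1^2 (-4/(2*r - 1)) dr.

An antiderivative is F(r) = -2*log(2*r - 1).
Then F(2) - F(1) = (-log(9)) - (0) = -log(9).

-log(9)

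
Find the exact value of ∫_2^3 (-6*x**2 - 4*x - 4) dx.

By the power rule, an antiderivative is F(x) = -2*x**3 - 2*x**2 - 4*x.
Then F(3) - F(2) = (-84) - (-32) = -52.

-52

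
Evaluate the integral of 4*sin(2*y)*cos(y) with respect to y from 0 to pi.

Use the identity sin(2*y)cos(y) = [sin(3*y) + sin(y)]/2.
An antiderivative is F(y) = -2*cos(y) - 2*cos(3*y)/3.
Then F(pi) - F(0) = (8/3) - (-8/3) = 16/3.

16/3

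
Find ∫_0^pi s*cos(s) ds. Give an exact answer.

-2

Integrate by parts once (u = s, dv = cos(s) ds).
An antiderivative is F(s) = s*sin(s) + cos(s).
Then F(pi) - F(0) = (-1) - (1) = -2.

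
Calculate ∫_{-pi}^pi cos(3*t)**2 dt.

Use the identity cos^2(3*t) = (1 + cos(6*t))/2.
An antiderivative is F(t) = t/2 + sin(6*t)/12.
Then F(pi) - F(-pi) = (pi/2) - (-pi/2) = pi.

pi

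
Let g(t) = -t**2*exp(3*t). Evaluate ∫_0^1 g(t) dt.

2/27 - 5*exp(3)/27

Integrate by parts twice (u = t^2, dv = -exp(3*t) dt).
An antiderivative is F(t) = (-9*t**2 + 6*t - 2)*exp(3*t)/27.
Then F(1) - F(0) = (-5*exp(3)/27) - (-2/27) = 2/27 - 5*exp(3)/27.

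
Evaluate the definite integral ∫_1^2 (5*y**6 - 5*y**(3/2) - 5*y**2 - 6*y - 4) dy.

By the power rule, an antiderivative is F(y) = 5*y**7/7 - 2*y**(5/2) - 5*y**3/3 - 3*y**2 - 4*y.
Then F(2) - F(1) = (1220/21 - 8*sqrt(2)) - (-209/21) = 1429/21 - 8*sqrt(2).

1429/21 - 8*sqrt(2)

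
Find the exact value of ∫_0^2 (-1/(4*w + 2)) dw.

An antiderivative is F(w) = -log(4*w + 2)/4.
Then F(2) - F(0) = (-log(10)/4) - (-log(2)/4) = -log(10)/4 + log(2)/4.

-log(10)/4 + log(2)/4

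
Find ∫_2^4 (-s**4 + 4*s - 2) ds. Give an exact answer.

By the power rule, an antiderivative is F(s) = -s**5/5 + 2*s**2 - 2*s.
Then F(4) - F(2) = (-904/5) - (-12/5) = -892/5.

-892/5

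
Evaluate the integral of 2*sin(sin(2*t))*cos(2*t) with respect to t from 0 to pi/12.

1 - cos(1/2)

Let u = sin(2*t), so du = 2*cos(2*t) dt. When t = 0, u = 0; when t = pi/12, u = 1/2.
The integral becomes ∫ sin(u) du from 0 to 1/2, with antiderivative -cos(u).
Back in t: F(t) = -cos(sin(2*t)).
Then F(pi/12) - F(0) = (-cos(1/2)) - (-1) = 1 - cos(1/2).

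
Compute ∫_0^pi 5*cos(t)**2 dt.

5*pi/2

Use the identity cos^2(t) = (1 + cos(2*t))/2.
An antiderivative is F(t) = 5*t/2 + 5*sin(2*t)/4.
Then F(pi) - F(0) = (5*pi/2) - (0) = 5*pi/2.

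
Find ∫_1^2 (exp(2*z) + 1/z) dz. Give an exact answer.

-exp(2)/2 + log(2) + exp(4)/2

An antiderivative is F(z) = exp(2*z)/2 + log(z).
Then F(2) - F(1) = (log(2) + exp(4)/2) - (exp(2)/2) = -exp(2)/2 + log(2) + exp(4)/2.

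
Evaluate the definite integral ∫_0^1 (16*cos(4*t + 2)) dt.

Let u = 4*t + 2, so du = 4 dt. When t = 0, u = 2; when t = 1, u = 6.
The integral becomes 4·∫ cos(u) du from 2 to 6, with antiderivative 4*sin(u).
Back in t: F(t) = 4*sin(4*t + 2).
Then F(1) - F(0) = (4*sin(6)) - (4*sin(2)) = -4*sin(2) + 4*sin(6).

-4*sin(2) + 4*sin(6)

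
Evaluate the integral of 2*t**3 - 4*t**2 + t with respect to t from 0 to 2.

By the power rule, an antiderivative is F(t) = t**4/2 - 4*t**3/3 + t**2/2.
Then F(2) - F(0) = (-2/3) - (0) = -2/3.

-2/3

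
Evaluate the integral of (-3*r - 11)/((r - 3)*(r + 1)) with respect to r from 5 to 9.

Factor the denominator: r**2 - 2*r - 3 = (r + 1)(r - 3).
Partial fractions: (-3*r - 11)/((r - 3)*(r + 1)) = 2/(r + 1) - 5/(r - 3).
An antiderivative is F(r) = -5*log(r - 3) + 2*log(r + 1).
Then F(9) - F(5) = (-5*log(3) - 3*log(2) + 2*log(5)) - (log(9/8)) = -7*log(3) + 2*log(5).

-7*log(3) + 2*log(5)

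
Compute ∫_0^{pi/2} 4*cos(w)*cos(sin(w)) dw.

Let u = sin(w), so du = cos(w) dw. When w = 0, u = 0; when w = pi/2, u = 1.
The integral becomes 4·∫ cos(u) du from 0 to 1, with antiderivative 4*sin(u).
Back in w: F(w) = 4*sin(sin(w)).
Then F(pi/2) - F(0) = (4*sin(1)) - (0) = 4*sin(1).

4*sin(1)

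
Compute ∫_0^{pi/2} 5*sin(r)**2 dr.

5*pi/4

Use the identity sin^2(r) = (1 - cos(2*r))/2.
An antiderivative is F(r) = 5*r/2 - 5*sin(2*r)/4.
Then F(pi/2) - F(0) = (5*pi/4) - (0) = 5*pi/4.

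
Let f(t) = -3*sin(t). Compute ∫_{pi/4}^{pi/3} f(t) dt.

3/2 - 3*sqrt(2)/2

An antiderivative is F(t) = 3*cos(t).
Then F(pi/3) - F(pi/4) = (3/2) - (3*sqrt(2)/2) = 3/2 - 3*sqrt(2)/2.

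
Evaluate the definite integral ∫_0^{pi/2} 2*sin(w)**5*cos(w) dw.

1/3

Let u = sin(w), so du = cos(w) dw. When w = 0, u = 0; when w = pi/2, u = 1.
The integral becomes 2·∫ u**5 du from 0 to 1, with antiderivative u**6/3.
Back in w: F(w) = sin(w)**6/3.
Then F(pi/2) - F(0) = (1/3) - (0) = 1/3.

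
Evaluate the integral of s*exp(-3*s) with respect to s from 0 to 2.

(-7 + exp(6))*exp(-6)/9

Integrate by parts once (u = s, dv = exp(-3*s) ds).
An antiderivative is F(s) = (-3*s - 1)*exp(-3*s)/9.
Then F(2) - F(0) = (-7*exp(-6)/9) - (-1/9) = (-7 + exp(6))*exp(-6)/9.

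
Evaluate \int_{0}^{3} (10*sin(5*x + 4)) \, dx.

-2*cos(19) + 2*cos(4)

Let u = 5*x + 4, so du = 5 dx. When x = 0, u = 4; when x = 3, u = 19.
The integral becomes 2·∫ sin(u) du from 4 to 19, with antiderivative -2*cos(u).
Back in x: F(x) = -2*cos(5*x + 4).
Then F(3) - F(0) = (-2*cos(19)) - (-2*cos(4)) = -2*cos(19) + 2*cos(4).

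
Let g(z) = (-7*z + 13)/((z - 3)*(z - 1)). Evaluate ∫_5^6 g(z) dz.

Factor the denominator: z**2 - 4*z + 3 = (z - 1)(z - 3).
Partial fractions: (-7*z + 13)/((z - 3)*(z - 1)) = -3/(z - 1) - 4/(z - 3).
An antiderivative is F(z) = -4*log(z - 3) - 3*log(z - 1).
Then F(6) - F(5) = (-3*log(5) - 4*log(3)) - (-10*log(2)) = -3*log(5) - 4*log(3) + 10*log(2).

-3*log(5) - 4*log(3) + 10*log(2)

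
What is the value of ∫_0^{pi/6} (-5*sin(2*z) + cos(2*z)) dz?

An antiderivative is F(z) = sin(2*z)/2 + 5*cos(2*z)/2.
Then F(pi/6) - F(0) = (sqrt(3)/4 + 5/4) - (5/2) = -5/4 + sqrt(3)/4.

-5/4 + sqrt(3)/4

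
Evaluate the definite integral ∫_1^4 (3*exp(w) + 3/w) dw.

An antiderivative is F(w) = 3*exp(w) + 3*log(w).
Then F(4) - F(1) = (3*log(4) + 3*exp(4)) - (3*exp(1)) = -3*exp(1) + 3*log(4) + 3*exp(4).

-3*exp(1) + 3*log(4) + 3*exp(4)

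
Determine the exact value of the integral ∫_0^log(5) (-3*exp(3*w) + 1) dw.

An antiderivative is F(w) = -exp(3*w) + w.
Then F(log(5)) - F(0) = (-125 + log(5)) - (-1) = -124 + log(5).

-124 + log(5)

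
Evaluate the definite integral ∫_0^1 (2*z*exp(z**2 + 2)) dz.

-exp(2) + exp(3)

Let u = z**2 + 2, so du = 2*z dz. When z = 0, u = 2; when z = 1, u = 3.
The integral becomes ∫ exp(u) du from 2 to 3, with antiderivative exp(u).
Back in z: F(z) = exp(z**2 + 2).
Then F(1) - F(0) = (exp(3)) - (exp(2)) = -exp(2) + exp(3).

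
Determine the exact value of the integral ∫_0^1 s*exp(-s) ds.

Integrate by parts once (u = s, dv = exp(-s) ds).
An antiderivative is F(s) = (-s - 1)*exp(-s).
Then F(1) - F(0) = (-2*exp(-1)) - (-1) = 1 - 2*exp(-1).

1 - 2*exp(-1)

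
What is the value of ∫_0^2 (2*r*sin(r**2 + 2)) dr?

-cos(6) + cos(2)

Let u = r**2 + 2, so du = 2*r dr. When r = 0, u = 2; when r = 2, u = 6.
The integral becomes ∫ sin(u) du from 2 to 6, with antiderivative -cos(u).
Back in r: F(r) = -cos(r**2 + 2).
Then F(2) - F(0) = (-cos(6)) - (-cos(2)) = -cos(6) + cos(2).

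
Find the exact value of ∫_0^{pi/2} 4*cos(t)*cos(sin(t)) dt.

Let u = sin(t), so du = cos(t) dt. When t = 0, u = 0; when t = pi/2, u = 1.
The integral becomes 4·∫ cos(u) du from 0 to 1, with antiderivative 4*sin(u).
Back in t: F(t) = 4*sin(sin(t)).
Then F(pi/2) - F(0) = (4*sin(1)) - (0) = 4*sin(1).

4*sin(1)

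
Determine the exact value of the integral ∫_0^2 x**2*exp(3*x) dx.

-2/27 + 26*exp(6)/27

Integrate by parts twice (u = x^2, dv = exp(3*x) dx).
An antiderivative is F(x) = (9*x**2 - 6*x + 2)*exp(3*x)/27.
Then F(2) - F(0) = (26*exp(6)/27) - (2/27) = -2/27 + 26*exp(6)/27.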